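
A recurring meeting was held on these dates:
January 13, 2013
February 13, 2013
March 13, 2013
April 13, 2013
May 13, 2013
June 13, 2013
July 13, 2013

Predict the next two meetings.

The day-of-month is always 13 (31, 28, 31, 30, 31, 30 days between events).
So this recurs on the 13th of each month.
Next: August 2013 → August 13, 2013.
September 2013: September 13, 2013.

August 13, 2013; September 13, 2013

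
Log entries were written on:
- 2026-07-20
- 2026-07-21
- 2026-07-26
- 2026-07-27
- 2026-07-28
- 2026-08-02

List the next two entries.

The gap pattern 1, 5, 1, 1, 5 repeats every 3 events.
These are the Mondays, Tuesdays and Sundays of each week.
Next Monday: 2026-08-03.
Next Tuesday: 2026-08-04.

2026-08-03, 2026-08-04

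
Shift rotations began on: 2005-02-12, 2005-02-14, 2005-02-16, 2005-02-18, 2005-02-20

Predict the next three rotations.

Gaps between consecutive events: 2, 2, 2, 2 days — a constant 2-day interval.
2005-02-20 + 2 days = 2005-02-22.
2005-02-22 + 2 days = 2005-02-24.
2005-02-24 + 2 days = 2005-02-26.

2005-02-22, 2005-02-24, 2005-02-26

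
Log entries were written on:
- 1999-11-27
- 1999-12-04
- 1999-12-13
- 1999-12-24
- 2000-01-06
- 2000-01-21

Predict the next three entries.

The spacing grows by 2 each time: 7, 9, 11, 13, 15 days.
Next gap: 17 days. 2000-01-21 + 17 days = 2000-02-07.
Next gap: 19 days. 2000-02-07 + 19 days = 2000-02-26.
Next gap: 21 days. 2000-02-26 + 21 days = 2000-03-18.

2000-02-07, 2000-02-26, 2000-03-18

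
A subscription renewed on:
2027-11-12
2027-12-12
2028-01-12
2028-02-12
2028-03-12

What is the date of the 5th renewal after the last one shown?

2028-08-12

The day-of-month is always 12 (30, 31, 31, 29 days between events).
So this recurs on the 12th of each month.
Next: April 2028 → 2028-04-12.
Next: May 2028 → 2028-05-12.
June 2028: 2028-06-12.
July 2028: 2028-07-12.
Next: August 2028 → 2028-08-12.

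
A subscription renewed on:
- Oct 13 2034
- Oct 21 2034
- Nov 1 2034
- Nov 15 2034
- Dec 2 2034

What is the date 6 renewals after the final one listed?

Gaps: 8, 11, 14, 17 days — each gap is 3 larger than the previous one.
Next gap: 20 days. Dec 2 2034 + 20 days = Dec 22 2034.
Next gap: 23 days. Dec 22 2034 + 23 days = Jan 14 2035.
Next gap: 26 days. Jan 14 2035 + 26 days = Feb 9 2035.
Next gap: 29 days. Feb 9 2035 + 29 days = Mar 10 2035.
Next gap: 32 days. Mar 10 2035 + 32 days = Apr 11 2035.
Next gap: 35 days. Apr 11 2035 + 35 days = May 16 2035.

May 16 2035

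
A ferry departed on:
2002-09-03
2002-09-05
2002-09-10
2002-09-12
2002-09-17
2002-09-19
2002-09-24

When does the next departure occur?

Gaps: 2, 5, 2, 5, 2, 5 days — not constant, but cyclic with period 2.
The events fall on every Tuesday and Thursday.
The following Thursday is 2002-09-26.

2002-09-26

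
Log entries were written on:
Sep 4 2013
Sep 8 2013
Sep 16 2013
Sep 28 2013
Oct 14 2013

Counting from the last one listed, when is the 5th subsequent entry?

The spacing grows by 4 each time: 4, 8, 12, 16 days.
Next gap: 20 days. Oct 14 2013 + 20 days = Nov 3 2013.
Next gap: 24 days. Nov 3 2013 + 24 days = Nov 27 2013.
Next gap: 28 days. Nov 27 2013 + 28 days = Dec 25 2013.
Next gap: 32 days. Dec 25 2013 + 32 days = Jan 26 2014.
Next gap: 36 days. Jan 26 2014 + 36 days = Mar 3 2014.

Mar 3 2014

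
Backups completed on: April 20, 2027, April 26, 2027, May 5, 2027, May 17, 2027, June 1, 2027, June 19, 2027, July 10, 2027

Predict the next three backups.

August 3, 2027; August 30, 2027; September 29, 2027

Intervals are 6, 9, 12, 15, 18, 21 days — an arithmetic progression with common difference 3.
Next gap: 24 days. July 10, 2027 + 24 days = August 3, 2027.
Next gap: 27 days. August 3, 2027 + 27 days = August 30, 2027.
Next gap: 30 days. August 30, 2027 + 30 days = September 29, 2027.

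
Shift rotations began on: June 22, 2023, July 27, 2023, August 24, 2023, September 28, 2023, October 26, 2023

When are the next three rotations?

November 23, 2023; December 28, 2023; January 25, 2024

These are Thursdays at 28- or 35-day spacing (35, 28, 35, 28).
The pattern: 4th Thursday of the month.
4th Thursday of November 2023: November 23, 2023.
4th Thursday of December 2023: December 28, 2023.
January 2024 — 4th Thursday is January 25, 2024.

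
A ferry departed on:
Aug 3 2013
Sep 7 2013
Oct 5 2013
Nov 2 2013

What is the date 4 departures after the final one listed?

Mar 1 2014

Gaps: 35, 28, 28 days — a mix of 28 and 35. Every date is a Saturday.
Each is the 1st Saturday of its month.
1st Saturday of December 2013: Dec 7 2013.
January 2014 — 1st Saturday is Jan 4 2014.
February 2014 — 1st Saturday is Feb 1 2014.
March 2014 — 1st Saturday is Mar 1 2014.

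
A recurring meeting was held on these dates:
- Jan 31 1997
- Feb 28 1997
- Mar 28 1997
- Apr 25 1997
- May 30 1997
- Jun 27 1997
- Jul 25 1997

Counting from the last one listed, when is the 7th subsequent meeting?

These are Fridays with 28, 28, 28, 35, 28, 28-day gaps.
Each is the final Friday of its month — Jan 31 1997 is past the 28th, so '4th Friday' doesn't fit.
August 1997 ends with Friday Aug 29 1997.
Last Friday of September 1997: Sep 26 1997.
Last Friday of October 1997: Oct 31 1997.
Last Friday of November 1997: Nov 28 1997.
December 1997 ends with Friday Dec 26 1997.
Last Friday of January 1998: Jan 30 1998.
February 1998 ends with Friday Feb 27 1998.

Feb 27 1998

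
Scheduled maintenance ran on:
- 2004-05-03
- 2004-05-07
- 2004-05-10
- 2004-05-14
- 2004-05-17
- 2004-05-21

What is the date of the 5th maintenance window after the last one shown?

2004-06-07

Every event lands on a Monday or Friday (gaps cycle 4, 3, 4, 3, 4).
So the schedule is: every Monday and Friday.
The following Monday is 2004-05-24.
The following Friday is 2004-05-28.
The following Monday is 2004-05-31.
The following Friday is 2004-06-04.
The following Monday is 2004-06-07.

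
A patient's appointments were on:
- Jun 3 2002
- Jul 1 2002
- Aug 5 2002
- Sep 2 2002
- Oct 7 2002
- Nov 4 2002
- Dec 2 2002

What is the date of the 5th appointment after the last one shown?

All dates are Mondays, 28, 35, 28, 35, 28, 28 days apart.
Specifically, the 1st Monday of each month.
January 2003 — 1st Monday is Jan 6 2003.
February 2003 — 1st Monday is Feb 3 2003.
March 2003 — 1st Monday is Mar 3 2003.
1st Monday of April 2003: Apr 7 2003.
1st Monday of May 2003: May 5 2003.

May 5 2003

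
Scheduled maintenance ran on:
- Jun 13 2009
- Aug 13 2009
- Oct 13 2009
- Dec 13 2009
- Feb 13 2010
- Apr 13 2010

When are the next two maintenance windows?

Jun 13 2010, Aug 13 2010

The day-of-month is always 13 (61, 61, 61, 62, 59 days between events).
So this recurs on the 13th of every 2 months.
Next: June 2010 → Jun 13 2010.
August 2010: Aug 13 2010.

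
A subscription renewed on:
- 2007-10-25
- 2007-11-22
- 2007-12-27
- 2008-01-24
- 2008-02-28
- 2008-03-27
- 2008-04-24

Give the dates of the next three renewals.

All dates are Thursdays, 28, 35, 28, 35, 28, 28 days apart.
Specifically, the 4th Thursday of each month.
May 2008 — 4th Thursday is 2008-05-22.
4th Thursday of June 2008: 2008-06-26.
4th Thursday of July 2008: 2008-07-24.

2008-05-22, 2008-06-26, 2008-07-24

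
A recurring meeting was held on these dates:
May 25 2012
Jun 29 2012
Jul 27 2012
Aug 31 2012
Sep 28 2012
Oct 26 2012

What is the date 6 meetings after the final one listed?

Apr 26 2013

Every date is a Friday; gaps 35, 28, 35, 28, 28 days.
Each is the last Friday of its month (at least one falls on the 29th or later, ruling out '4th Friday').
November 2012 ends with Friday Nov 30 2012.
December 2012 ends with Friday Dec 28 2012.
January 2013 ends with Friday Jan 25 2013.
February 2013 ends with Friday Feb 22 2013.
March 2013 ends with Friday Mar 29 2013.
April 2013 ends with Friday Apr 26 2013.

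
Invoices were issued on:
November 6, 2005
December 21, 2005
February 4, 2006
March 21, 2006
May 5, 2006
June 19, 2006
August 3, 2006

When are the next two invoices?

September 17, 2006; November 1, 2006

Every event comes 45 days after the last (45, 45, 45, 45, 45, 45).
August 3, 2006 + 45 days = September 17, 2006.
September 17, 2006 + 45 days = November 1, 2006.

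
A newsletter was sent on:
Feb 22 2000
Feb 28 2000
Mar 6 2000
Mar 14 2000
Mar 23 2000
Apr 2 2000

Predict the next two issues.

Intervals are 6, 7, 8, 9, 10 days — an arithmetic progression with common difference 1.
Next gap: 11 days. Apr 2 2000 + 11 days = Apr 13 2000.
Next gap: 12 days. Apr 13 2000 + 12 days = Apr 25 2000.

Apr 13 2000, Apr 25 2000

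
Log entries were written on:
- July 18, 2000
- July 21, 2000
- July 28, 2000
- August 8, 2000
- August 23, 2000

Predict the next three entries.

Intervals are 3, 7, 11, 15 days — an arithmetic progression with common difference 4.
Next gap: 19 days. August 23, 2000 + 19 days = September 11, 2000.
Next gap: 23 days. September 11, 2000 + 23 days = October 4, 2000.
Next gap: 27 days. October 4, 2000 + 27 days = October 31, 2000.

September 11, 2000; October 4, 2000; October 31, 2000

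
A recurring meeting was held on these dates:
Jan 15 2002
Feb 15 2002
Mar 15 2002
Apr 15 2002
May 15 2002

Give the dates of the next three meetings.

Jun 15 2002, Jul 15 2002, Aug 15 2002

The day-of-month is always 15 (31, 28, 31, 30 days between events).
So this recurs on the 15th of each month.
Next: June 2002 → Jun 15 2002.
Next: July 2002 → Jul 15 2002.
August 2002: Aug 15 2002.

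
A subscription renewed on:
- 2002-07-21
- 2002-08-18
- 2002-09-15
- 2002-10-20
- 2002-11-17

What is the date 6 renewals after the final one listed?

2003-05-18

All dates are Sundays, 28, 28, 35, 28 days apart.
Specifically, the 3rd Sunday of each month.
December 2002 — 3rd Sunday is 2002-12-15.
January 2003 — 3rd Sunday is 2003-01-19.
3rd Sunday of February 2003: 2003-02-16.
March 2003 — 3rd Sunday is 2003-03-16.
April 2003 — 3rd Sunday is 2003-04-20.
3rd Sunday of May 2003: 2003-05-18.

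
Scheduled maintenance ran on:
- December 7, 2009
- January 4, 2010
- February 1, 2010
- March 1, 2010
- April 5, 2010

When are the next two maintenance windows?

Gaps: 28, 28, 28, 35 days — a mix of 28 and 35. Every date is a Monday.
Each is the 1st Monday of its month.
May 2010 — 1st Monday is May 3, 2010.
1st Monday of June 2010: June 7, 2010.

May 3, 2010; June 7, 2010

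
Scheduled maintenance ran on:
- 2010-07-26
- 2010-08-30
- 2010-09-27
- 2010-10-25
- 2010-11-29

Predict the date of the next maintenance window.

These are Mondays with 35, 28, 28, 35-day gaps.
Each is the final Monday of its month — 2010-08-30 is past the 28th, so '4th Monday' doesn't fit.
Last Monday of December 2010: 2010-12-27.

2010-12-27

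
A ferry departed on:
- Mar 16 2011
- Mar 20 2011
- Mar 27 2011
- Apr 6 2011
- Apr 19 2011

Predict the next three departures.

Gaps: 4, 7, 10, 13 days — each gap is 3 larger than the previous one.
Next gap: 16 days. Apr 19 2011 + 16 days = May 5 2011.
Next gap: 19 days. May 5 2011 + 19 days = May 24 2011.
Next gap: 22 days. May 24 2011 + 22 days = Jun 15 2011.

May 5 2011, May 24 2011, Jun 15 2011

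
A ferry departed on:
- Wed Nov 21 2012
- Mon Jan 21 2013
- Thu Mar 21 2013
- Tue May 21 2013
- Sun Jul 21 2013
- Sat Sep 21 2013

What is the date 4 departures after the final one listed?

Wed May 21 2014

Gaps: 61, 59, 61, 61, 62 days — not constant. Every event is on the 21st of the month.
Pattern: the 21st of every 2 months.
Next: November 2013 → Thu Nov 21 2013.
January 2014: Tue Jan 21 2014.
March 2014: Fri Mar 21 2014.
Next: May 2014 → Wed May 21 2014.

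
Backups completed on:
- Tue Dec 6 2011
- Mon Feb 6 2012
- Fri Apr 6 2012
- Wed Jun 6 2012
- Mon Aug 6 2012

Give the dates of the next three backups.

The day-of-month is always 6 (62, 60, 61, 61 days between events).
So this recurs on the 6th of every 2 months.
Next: October 2012 → Sat Oct 6 2012.
Next: December 2012 → Thu Dec 6 2012.
February 2013: Wed Feb 6 2013.

Sat Oct 6 2012, Thu Dec 6 2012, Wed Feb 6 2013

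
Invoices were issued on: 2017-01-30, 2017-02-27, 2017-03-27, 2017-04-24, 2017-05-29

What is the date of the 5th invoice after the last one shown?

2017-10-30

Every date is a Monday; gaps 28, 28, 28, 35 days.
Each is the last Monday of its month (at least one falls on the 29th or later, ruling out '4th Monday').
June 2017 ends with Monday 2017-06-26.
Last Monday of July 2017: 2017-07-31.
Last Monday of August 2017: 2017-08-28.
Last Monday of September 2017: 2017-09-25.
Last Monday of October 2017: 2017-10-30.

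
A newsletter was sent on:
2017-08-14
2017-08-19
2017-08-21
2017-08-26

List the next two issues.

The gap pattern 5, 2, 5 repeats every 2 events.
These are the Mondays and Saturdays of each week.
Next Monday: 2017-08-28.
The following Saturday is 2017-09-02.

2017-08-28, 2017-09-02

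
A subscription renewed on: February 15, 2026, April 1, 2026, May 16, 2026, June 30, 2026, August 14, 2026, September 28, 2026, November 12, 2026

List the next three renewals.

December 27, 2026; February 10, 2027; March 27, 2027

The spacing is 45, 45, 45, 45, 45, 45 days — always 45 days.
November 12, 2026 + 45 days = December 27, 2026.
December 27, 2026 + 45 days = February 10, 2027.
February 10, 2027 + 45 days = March 27, 2027.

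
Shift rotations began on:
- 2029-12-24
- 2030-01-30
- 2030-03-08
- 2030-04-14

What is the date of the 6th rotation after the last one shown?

2030-11-22

Every event comes 37 days after the last (37, 37, 37).
2030-04-14 + 37 days = 2030-05-21.
2030-05-21 + 37 days = 2030-06-27.
2030-06-27 + 37 days = 2030-08-03.
2030-08-03 + 37 days = 2030-09-09.
2030-09-09 + 37 days = 2030-10-16.
2030-10-16 + 37 days = 2030-11-22.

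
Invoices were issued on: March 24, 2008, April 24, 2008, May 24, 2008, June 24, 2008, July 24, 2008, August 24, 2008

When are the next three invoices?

The day-of-month is always 24 (31, 30, 31, 30, 31 days between events).
So this recurs on the 24th of each month.
Next: September 2008 → September 24, 2008.
October 2008: October 24, 2008.
Next: November 2008 → November 24, 2008.

September 24, 2008; October 24, 2008; November 24, 2008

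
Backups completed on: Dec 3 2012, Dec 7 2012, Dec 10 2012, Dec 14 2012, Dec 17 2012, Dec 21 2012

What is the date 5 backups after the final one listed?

Jan 7 2013

Gaps: 4, 3, 4, 3, 4 days — not constant, but cyclic with period 2.
The events fall on every Monday and Friday.
The following Monday is Dec 24 2012.
Next Friday: Dec 28 2012.
The following Monday is Dec 31 2012.
The following Friday is Jan 4 2013.
Next Monday: Jan 7 2013.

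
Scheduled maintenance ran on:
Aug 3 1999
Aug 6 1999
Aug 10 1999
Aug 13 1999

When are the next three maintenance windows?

Gaps: 3, 4, 3 days — not constant, but cyclic with period 2.
The events fall on every Tuesday and Friday.
Next Tuesday: Aug 17 1999.
The following Friday is Aug 20 1999.
Next Tuesday: Aug 24 1999.

Aug 17 1999, Aug 20 1999, Aug 24 1999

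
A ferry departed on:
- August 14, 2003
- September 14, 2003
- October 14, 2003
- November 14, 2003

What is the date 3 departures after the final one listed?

February 14, 2004

Gaps: 31, 30, 31 days — not constant. Every event is on the 14th of the month.
Pattern: the 14th of each month.
December 2003: December 14, 2003.
Next: January 2004 → January 14, 2004.
Next: February 2004 → February 14, 2004.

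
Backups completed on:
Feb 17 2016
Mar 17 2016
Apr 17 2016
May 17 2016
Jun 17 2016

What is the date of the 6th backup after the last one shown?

Gaps: 29, 31, 30, 31 days — not constant. Every event is on the 17th of the month.
Pattern: the 17th of each month.
July 2016: Jul 17 2016.
Next: August 2016 → Aug 17 2016.
September 2016: Sep 17 2016.
Next: October 2016 → Oct 17 2016.
November 2016: Nov 17 2016.
Next: December 2016 → Dec 17 2016.

Dec 17 2016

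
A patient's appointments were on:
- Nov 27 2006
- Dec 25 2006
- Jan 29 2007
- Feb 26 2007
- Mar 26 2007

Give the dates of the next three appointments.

Every date is a Monday; gaps 28, 35, 28, 28 days.
Each is the last Monday of its month (at least one falls on the 29th or later, ruling out '4th Monday').
Last Monday of April 2007: Apr 30 2007.
Last Monday of May 2007: May 28 2007.
June 2007 ends with Monday Jun 25 2007.

Apr 30 2007, May 28 2007, Jun 25 2007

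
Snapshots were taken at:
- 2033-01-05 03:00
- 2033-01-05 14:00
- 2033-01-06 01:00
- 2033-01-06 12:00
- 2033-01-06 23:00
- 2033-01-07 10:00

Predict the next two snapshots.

2033-01-07 21:00, 2033-01-08 08:00

Spacing: 11, 11, 11, 11, 11 h — constant 11 h.
2033-01-07 10:00 + 11 h = 2033-01-07 21:00.
2033-01-07 21:00 + 11 h = 2033-01-08 08:00.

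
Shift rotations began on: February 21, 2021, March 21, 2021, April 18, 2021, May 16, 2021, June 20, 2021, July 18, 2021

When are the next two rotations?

Gaps: 28, 28, 28, 35, 28 days — a mix of 28 and 35. Every date is a Sunday.
Each is the 3rd Sunday of its month.
3rd Sunday of August 2021: August 15, 2021.
3rd Sunday of September 2021: September 19, 2021.

August 15, 2021; September 19, 2021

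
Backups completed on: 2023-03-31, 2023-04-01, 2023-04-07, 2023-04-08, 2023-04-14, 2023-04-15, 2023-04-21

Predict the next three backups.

2023-04-22, 2023-04-28, 2023-04-29

The gap pattern 1, 6, 1, 6, 1, 6 repeats every 2 events.
These are the Fridays and Saturdays of each week.
The following Saturday is 2023-04-22.
Next Friday: 2023-04-28.
The following Saturday is 2023-04-29.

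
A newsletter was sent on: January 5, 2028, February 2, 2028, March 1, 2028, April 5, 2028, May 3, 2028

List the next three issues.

June 7, 2028; July 5, 2028; August 2, 2028

All dates are Wednesdays, 28, 28, 35, 28 days apart.
Specifically, the 1st Wednesday of each month.
1st Wednesday of June 2028: June 7, 2028.
July 2028 — 1st Wednesday is July 5, 2028.
1st Wednesday of August 2028: August 2, 2028.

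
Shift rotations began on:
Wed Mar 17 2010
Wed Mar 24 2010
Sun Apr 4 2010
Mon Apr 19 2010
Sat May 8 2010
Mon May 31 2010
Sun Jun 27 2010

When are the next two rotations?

Wed Jul 28 2010, Wed Sep 1 2010

Gaps: 7, 11, 15, 19, 23, 27 days — each gap is 4 larger than the previous one.
Next gap: 31 days. Sun Jun 27 2010 + 31 days = Wed Jul 28 2010.
Next gap: 35 days. Wed Jul 28 2010 + 35 days = Wed Sep 1 2010.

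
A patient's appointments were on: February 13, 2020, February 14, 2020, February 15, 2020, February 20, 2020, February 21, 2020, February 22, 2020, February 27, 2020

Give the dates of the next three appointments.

February 28, 2020; February 29, 2020; March 5, 2020

The gap pattern 1, 1, 5, 1, 1, 5 repeats every 3 events.
These are the Thursdays, Fridays and Saturdays of each week.
The following Friday is February 28, 2020.
The following Saturday is February 29, 2020.
Next Thursday: March 5, 2020.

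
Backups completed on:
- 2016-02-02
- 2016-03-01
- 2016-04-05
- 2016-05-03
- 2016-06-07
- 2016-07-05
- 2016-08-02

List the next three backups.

2016-09-06, 2016-10-04, 2016-11-01

These are Tuesdays at 28- or 35-day spacing (28, 35, 28, 35, 28, 28).
The pattern: 1st Tuesday of the month.
1st Tuesday of September 2016: 2016-09-06.
October 2016 — 1st Tuesday is 2016-10-04.
1st Tuesday of November 2016: 2016-11-01.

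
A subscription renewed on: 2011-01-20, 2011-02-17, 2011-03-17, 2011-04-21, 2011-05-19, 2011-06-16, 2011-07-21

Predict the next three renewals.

2011-08-18, 2011-09-15, 2011-10-20

These are Thursdays at 28- or 35-day spacing (28, 28, 35, 28, 28, 35).
The pattern: 3rd Thursday of the month.
3rd Thursday of August 2011: 2011-08-18.
September 2011 — 3rd Thursday is 2011-09-15.
3rd Thursday of October 2011: 2011-10-20.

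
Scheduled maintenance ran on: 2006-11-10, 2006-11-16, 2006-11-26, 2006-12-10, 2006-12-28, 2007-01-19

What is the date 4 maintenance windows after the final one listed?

Gaps: 6, 10, 14, 18, 22 days — each gap is 4 larger than the previous one.
Next gap: 26 days. 2007-01-19 + 26 days = 2007-02-14.
Next gap: 30 days. 2007-02-14 + 30 days = 2007-03-16.
Next gap: 34 days. 2007-03-16 + 34 days = 2007-04-19.
Next gap: 38 days. 2007-04-19 + 38 days = 2007-05-27.

2007-05-27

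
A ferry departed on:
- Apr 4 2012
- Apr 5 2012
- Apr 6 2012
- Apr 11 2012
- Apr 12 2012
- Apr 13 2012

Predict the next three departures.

Gaps: 1, 1, 5, 1, 1 days — not constant, but cyclic with period 3.
The events fall on every Wednesday, Thursday and Friday.
Next Wednesday: Apr 18 2012.
Next Thursday: Apr 19 2012.
The following Friday is Apr 20 2012.

Apr 18 2012, Apr 19 2012, Apr 20 2012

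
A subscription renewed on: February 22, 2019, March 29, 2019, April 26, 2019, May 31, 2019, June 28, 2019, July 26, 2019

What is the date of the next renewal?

August 30, 2019

Every date is a Friday; gaps 35, 28, 35, 28, 28 days.
Each is the last Friday of its month (at least one falls on the 29th or later, ruling out '4th Friday').
August 2019 ends with Friday August 30, 2019.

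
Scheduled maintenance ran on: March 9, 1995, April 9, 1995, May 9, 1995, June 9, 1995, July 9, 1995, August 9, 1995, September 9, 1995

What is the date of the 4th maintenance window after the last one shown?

January 9, 1996

The day-of-month is always 9 (31, 30, 31, 30, 31, 31 days between events).
So this recurs on the 9th of each month.
October 1995: October 9, 1995.
November 1995: November 9, 1995.
Next: December 1995 → December 9, 1995.
January 1996: January 9, 1996.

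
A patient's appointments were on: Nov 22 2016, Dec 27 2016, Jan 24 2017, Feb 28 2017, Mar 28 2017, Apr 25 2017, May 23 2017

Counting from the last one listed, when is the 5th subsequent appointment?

Oct 24 2017

All dates are Tuesdays, 35, 28, 35, 28, 28, 28 days apart.
Specifically, the 4th Tuesday of each month.
4th Tuesday of June 2017: Jun 27 2017.
July 2017 — 4th Tuesday is Jul 25 2017.
4th Tuesday of August 2017: Aug 22 2017.
4th Tuesday of September 2017: Sep 26 2017.
4th Tuesday of October 2017: Oct 24 2017.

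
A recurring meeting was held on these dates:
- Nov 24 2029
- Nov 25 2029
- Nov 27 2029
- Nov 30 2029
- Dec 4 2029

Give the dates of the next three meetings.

Dec 9 2029, Dec 15 2029, Dec 22 2029

The spacing grows by 1 each time: 1, 2, 3, 4 days.
Next gap: 5 days. Dec 4 2029 + 5 days = Dec 9 2029.
Next gap: 6 days. Dec 9 2029 + 6 days = Dec 15 2029.
Next gap: 7 days. Dec 15 2029 + 7 days = Dec 22 2029.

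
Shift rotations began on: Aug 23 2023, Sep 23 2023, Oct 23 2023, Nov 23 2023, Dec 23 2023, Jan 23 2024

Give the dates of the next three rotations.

Feb 23 2024, Mar 23 2024, Apr 23 2024

The day-of-month is always 23 (31, 30, 31, 30, 31 days between events).
So this recurs on the 23rd of each month.
February 2024: Feb 23 2024.
Next: March 2024 → Mar 23 2024.
April 2024: Apr 23 2024.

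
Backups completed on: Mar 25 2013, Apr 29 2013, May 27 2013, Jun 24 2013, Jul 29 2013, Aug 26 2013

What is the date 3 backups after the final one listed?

Every date is a Monday; gaps 35, 28, 28, 35, 28 days.
Each is the last Monday of its month (at least one falls on the 29th or later, ruling out '4th Monday').
Last Monday of September 2013: Sep 30 2013.
October 2013 ends with Monday Oct 28 2013.
November 2013 ends with Monday Nov 25 2013.

Nov 25 2013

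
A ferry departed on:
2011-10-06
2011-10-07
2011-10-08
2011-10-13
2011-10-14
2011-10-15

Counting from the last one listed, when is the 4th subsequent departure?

2011-10-27

The gap pattern 1, 1, 5, 1, 1 repeats every 3 events.
These are the Thursdays, Fridays and Saturdays of each week.
The following Thursday is 2011-10-20.
Next Friday: 2011-10-21.
The following Saturday is 2011-10-22.
Next Thursday: 2011-10-27.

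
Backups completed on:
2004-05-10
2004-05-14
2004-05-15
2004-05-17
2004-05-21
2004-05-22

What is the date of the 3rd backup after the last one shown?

2004-05-29

Every event lands on a Monday or Friday or Saturday (gaps cycle 4, 1, 2, 4, 1).
So the schedule is: every Monday, Friday and Saturday.
The following Monday is 2004-05-24.
Next Friday: 2004-05-28.
Next Saturday: 2004-05-29.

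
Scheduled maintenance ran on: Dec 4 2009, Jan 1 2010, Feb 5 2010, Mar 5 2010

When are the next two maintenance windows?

Apr 2 2010, May 7 2010

Gaps: 28, 35, 28 days — a mix of 28 and 35. Every date is a Friday.
Each is the 1st Friday of its month.
April 2010 — 1st Friday is Apr 2 2010.
1st Friday of May 2010: May 7 2010.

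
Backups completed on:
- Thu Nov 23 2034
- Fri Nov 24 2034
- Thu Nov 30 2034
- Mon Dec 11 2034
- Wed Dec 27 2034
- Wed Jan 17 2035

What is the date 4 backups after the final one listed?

Intervals are 1, 6, 11, 16, 21 days — an arithmetic progression with common difference 5.
Next gap: 26 days. Wed Jan 17 2035 + 26 days = Mon Feb 12 2035.
Next gap: 31 days. Mon Feb 12 2035 + 31 days = Thu Mar 15 2035.
Next gap: 36 days. Thu Mar 15 2035 + 36 days = Fri Apr 20 2035.
Next gap: 41 days. Fri Apr 20 2035 + 41 days = Thu May 31 2035.

Thu May 31 2035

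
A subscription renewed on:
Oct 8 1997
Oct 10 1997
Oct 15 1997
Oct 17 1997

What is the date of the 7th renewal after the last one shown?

Every event lands on a Wednesday or Friday (gaps cycle 2, 5, 2).
So the schedule is: every Wednesday and Friday.
Next Wednesday: Oct 22 1997.
Next Friday: Oct 24 1997.
The following Wednesday is Oct 29 1997.
The following Friday is Oct 31 1997.
Next Wednesday: Nov 5 1997.
The following Friday is Nov 7 1997.
Next Wednesday: Nov 12 1997.

Nov 12 1997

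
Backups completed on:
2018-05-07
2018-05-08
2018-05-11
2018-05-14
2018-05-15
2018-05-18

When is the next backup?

Every event lands on a Monday or Tuesday or Friday (gaps cycle 1, 3, 3, 1, 3).
So the schedule is: every Monday, Tuesday and Friday.
The following Monday is 2018-05-21.

2018-05-21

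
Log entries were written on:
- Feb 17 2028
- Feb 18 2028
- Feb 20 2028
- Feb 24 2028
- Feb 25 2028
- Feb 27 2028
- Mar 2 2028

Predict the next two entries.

The gap pattern 1, 2, 4, 1, 2, 4 repeats every 3 events.
These are the Thursdays, Fridays and Sundays of each week.
Next Friday: Mar 3 2028.
The following Sunday is Mar 5 2028.

Mar 3 2028, Mar 5 2028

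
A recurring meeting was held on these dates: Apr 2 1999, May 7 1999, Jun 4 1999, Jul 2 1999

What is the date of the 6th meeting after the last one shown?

Gaps: 35, 28, 28 days — a mix of 28 and 35. Every date is a Friday.
Each is the 1st Friday of its month.
August 1999 — 1st Friday is Aug 6 1999.
1st Friday of September 1999: Sep 3 1999.
October 1999 — 1st Friday is Oct 1 1999.
1st Friday of November 1999: Nov 5 1999.
December 1999 — 1st Friday is Dec 3 1999.
1st Friday of January 2000: Jan 7 2000.

Jan 7 2000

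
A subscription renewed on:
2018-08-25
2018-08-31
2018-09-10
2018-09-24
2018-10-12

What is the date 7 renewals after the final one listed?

The spacing grows by 4 each time: 6, 10, 14, 18 days.
Next gap: 22 days. 2018-10-12 + 22 days = 2018-11-03.
Next gap: 26 days. 2018-11-03 + 26 days = 2018-11-29.
Next gap: 30 days. 2018-11-29 + 30 days = 2018-12-29.
Next gap: 34 days. 2018-12-29 + 34 days = 2019-02-01.
Next gap: 38 days. 2019-02-01 + 38 days = 2019-03-11.
Next gap: 42 days. 2019-03-11 + 42 days = 2019-04-22.
Next gap: 46 days. 2019-04-22 + 46 days = 2019-06-07.

2019-06-07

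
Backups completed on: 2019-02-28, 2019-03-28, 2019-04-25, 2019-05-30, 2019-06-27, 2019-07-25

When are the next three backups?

2019-08-29, 2019-09-26, 2019-10-31

All Thursdays; the gaps (28, 28, 35, 28, 28) vary with month length.
This is the last Thursday of each month.
Last Thursday of August 2019: 2019-08-29.
September 2019 ends with Thursday 2019-09-26.
Last Thursday of October 2019: 2019-10-31.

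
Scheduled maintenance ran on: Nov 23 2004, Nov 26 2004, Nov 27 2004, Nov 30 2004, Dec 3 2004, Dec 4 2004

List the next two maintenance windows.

Dec 7 2004, Dec 10 2004

Every event lands on a Tuesday or Friday or Saturday (gaps cycle 3, 1, 3, 3, 1).
So the schedule is: every Tuesday, Friday and Saturday.
The following Tuesday is Dec 7 2004.
Next Friday: Dec 10 2004.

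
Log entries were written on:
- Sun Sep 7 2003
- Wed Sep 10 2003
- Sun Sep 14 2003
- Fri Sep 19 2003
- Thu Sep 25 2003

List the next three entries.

Gaps: 3, 4, 5, 6 days — each gap is 1 larger than the previous one.
Next gap: 7 days. Thu Sep 25 2003 + 7 days = Thu Oct 2 2003.
Next gap: 8 days. Thu Oct 2 2003 + 8 days = Fri Oct 10 2003.
Next gap: 9 days. Fri Oct 10 2003 + 9 days = Sun Oct 19 2003.

Thu Oct 2 2003, Fri Oct 10 2003, Sun Oct 19 2003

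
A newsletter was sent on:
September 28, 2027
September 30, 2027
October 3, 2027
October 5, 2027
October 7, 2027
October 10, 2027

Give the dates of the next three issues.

The gap pattern 2, 3, 2, 2, 3 repeats every 3 events.
These are the Tuesdays, Thursdays and Sundays of each week.
The following Tuesday is October 12, 2027.
The following Thursday is October 14, 2027.
The following Sunday is October 17, 2027.

October 12, 2027; October 14, 2027; October 17, 2027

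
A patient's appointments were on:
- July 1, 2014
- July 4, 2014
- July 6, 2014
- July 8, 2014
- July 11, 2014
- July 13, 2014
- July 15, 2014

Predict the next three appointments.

Gaps: 3, 2, 2, 3, 2, 2 days — not constant, but cyclic with period 3.
The events fall on every Tuesday, Friday and Sunday.
Next Friday: July 18, 2014.
Next Sunday: July 20, 2014.
Next Tuesday: July 22, 2014.

July 18, 2014; July 20, 2014; July 22, 2014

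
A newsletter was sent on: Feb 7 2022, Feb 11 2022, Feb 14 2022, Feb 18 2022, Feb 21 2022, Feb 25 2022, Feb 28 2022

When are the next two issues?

Gaps: 4, 3, 4, 3, 4, 3 days — not constant, but cyclic with period 2.
The events fall on every Monday and Friday.
Next Friday: Mar 4 2022.
The following Monday is Mar 7 2022.

Mar 4 2022, Mar 7 2022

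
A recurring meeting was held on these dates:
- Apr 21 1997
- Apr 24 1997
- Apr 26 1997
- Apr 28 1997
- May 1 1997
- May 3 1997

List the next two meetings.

May 5 1997, May 8 1997

Gaps: 3, 2, 2, 3, 2 days — not constant, but cyclic with period 3.
The events fall on every Monday, Thursday and Saturday.
Next Monday: May 5 1997.
The following Thursday is May 8 1997.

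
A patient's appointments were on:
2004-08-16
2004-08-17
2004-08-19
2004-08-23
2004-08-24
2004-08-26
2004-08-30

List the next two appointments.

2004-08-31, 2004-09-02

The gap pattern 1, 2, 4, 1, 2, 4 repeats every 3 events.
These are the Mondays, Tuesdays and Thursdays of each week.
The following Tuesday is 2004-08-31.
Next Thursday: 2004-09-02.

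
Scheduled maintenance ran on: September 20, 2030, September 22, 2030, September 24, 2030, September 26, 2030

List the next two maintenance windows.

September 28, 2030; September 30, 2030

Gaps between consecutive events: 2, 2, 2 days — a constant 2-day interval.
September 26, 2030 + 2 days = September 28, 2030.
September 28, 2030 + 2 days = September 30, 2030.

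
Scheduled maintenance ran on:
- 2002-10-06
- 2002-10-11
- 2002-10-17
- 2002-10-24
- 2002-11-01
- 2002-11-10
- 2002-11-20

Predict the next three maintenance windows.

The spacing grows by 1 each time: 5, 6, 7, 8, 9, 10 days.
Next gap: 11 days. 2002-11-20 + 11 days = 2002-12-01.
Next gap: 12 days. 2002-12-01 + 12 days = 2002-12-13.
Next gap: 13 days. 2002-12-13 + 13 days = 2002-12-26.

2002-12-01, 2002-12-13, 2002-12-26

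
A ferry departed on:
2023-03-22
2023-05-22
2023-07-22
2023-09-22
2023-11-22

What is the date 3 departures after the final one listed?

The day-of-month is always 22 (61, 61, 62, 61 days between events).
So this recurs on the 22nd of every 2 months.
Next: January 2024 → 2024-01-22.
March 2024: 2024-03-22.
May 2024: 2024-05-22.

2024-05-22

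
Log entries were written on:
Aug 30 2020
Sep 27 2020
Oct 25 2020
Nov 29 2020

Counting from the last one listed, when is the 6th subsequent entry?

Every date is a Sunday; gaps 28, 28, 35 days.
Each is the last Sunday of its month (at least one falls on the 29th or later, ruling out '4th Sunday').
December 2020 ends with Sunday Dec 27 2020.
Last Sunday of January 2021: Jan 31 2021.
February 2021 ends with Sunday Feb 28 2021.
March 2021 ends with Sunday Mar 28 2021.
April 2021 ends with Sunday Apr 25 2021.
Last Sunday of May 2021: May 30 2021.

May 30 2021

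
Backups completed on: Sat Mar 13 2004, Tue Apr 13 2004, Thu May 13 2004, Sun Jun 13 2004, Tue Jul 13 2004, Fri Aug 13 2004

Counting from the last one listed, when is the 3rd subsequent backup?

Each date is the 13th; the gaps (31, 30, 31, 30, 31) track the month lengths.
The rule is the 13th of each month.
September 2004: Mon Sep 13 2004.
October 2004: Wed Oct 13 2004.
Next: November 2004 → Sat Nov 13 2004.

Sat Nov 13 2004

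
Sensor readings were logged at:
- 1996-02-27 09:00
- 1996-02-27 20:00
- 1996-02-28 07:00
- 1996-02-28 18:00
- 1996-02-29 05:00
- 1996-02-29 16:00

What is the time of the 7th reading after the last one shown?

Spacing: 11, 11, 11, 11, 11 h — constant 11 h.
1996-02-29 16:00 + 11 h = 1996-03-01 03:00.
1996-03-01 03:00 + 11 h = 1996-03-01 14:00.
1996-03-01 14:00 + 11 h = 1996-03-02 01:00.
1996-03-02 01:00 + 11 h = 1996-03-02 12:00.
1996-03-02 12:00 + 11 h = 1996-03-02 23:00.
1996-03-02 23:00 + 11 h = 1996-03-03 10:00.
1996-03-03 10:00 + 11 h = 1996-03-03 21:00.

1996-03-03 21:00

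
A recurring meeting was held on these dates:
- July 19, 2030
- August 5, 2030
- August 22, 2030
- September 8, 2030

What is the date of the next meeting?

The spacing is 17, 17, 17 days — always 17 days.
September 8, 2030 + 17 days = September 25, 2030.

September 25, 2030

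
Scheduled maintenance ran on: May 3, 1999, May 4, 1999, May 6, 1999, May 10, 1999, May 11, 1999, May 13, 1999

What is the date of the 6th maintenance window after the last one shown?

Every event lands on a Monday or Tuesday or Thursday (gaps cycle 1, 2, 4, 1, 2).
So the schedule is: every Monday, Tuesday and Thursday.
The following Monday is May 17, 1999.
The following Tuesday is May 18, 1999.
The following Thursday is May 20, 1999.
The following Monday is May 24, 1999.
Next Tuesday: May 25, 1999.
The following Thursday is May 27, 1999.

May 27, 1999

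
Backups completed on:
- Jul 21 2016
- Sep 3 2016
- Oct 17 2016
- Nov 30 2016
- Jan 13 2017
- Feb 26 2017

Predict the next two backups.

Apr 11 2017, May 25 2017

Gaps between consecutive events: 44, 44, 44, 44, 44 days — a constant 44-day interval.
Feb 26 2017 + 44 days = Apr 11 2017.
Apr 11 2017 + 44 days = May 25 2017.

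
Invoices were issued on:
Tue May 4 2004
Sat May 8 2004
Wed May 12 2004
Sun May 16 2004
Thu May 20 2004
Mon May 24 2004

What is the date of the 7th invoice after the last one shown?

Every event comes 4 days after the last (4, 4, 4, 4, 4).
Mon May 24 2004 + 4 days = Fri May 28 2004.
Fri May 28 2004 + 4 days = Tue Jun 1 2004.
Tue Jun 1 2004 + 4 days = Sat Jun 5 2004.
Sat Jun 5 2004 + 4 days = Wed Jun 9 2004.
Wed Jun 9 2004 + 4 days = Sun Jun 13 2004.
Sun Jun 13 2004 + 4 days = Thu Jun 17 2004.
Thu Jun 17 2004 + 4 days = Mon Jun 21 2004.

Mon Jun 21 2004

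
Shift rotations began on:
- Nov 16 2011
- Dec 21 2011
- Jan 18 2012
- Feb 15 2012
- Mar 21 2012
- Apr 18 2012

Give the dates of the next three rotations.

May 16 2012, Jun 20 2012, Jul 18 2012

These are Wednesdays at 28- or 35-day spacing (35, 28, 28, 35, 28).
The pattern: 3rd Wednesday of the month.
May 2012 — 3rd Wednesday is May 16 2012.
3rd Wednesday of June 2012: Jun 20 2012.
3rd Wednesday of July 2012: Jul 18 2012.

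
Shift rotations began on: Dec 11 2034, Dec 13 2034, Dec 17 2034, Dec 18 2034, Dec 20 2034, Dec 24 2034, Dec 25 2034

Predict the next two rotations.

Dec 27 2034, Dec 31 2034

Gaps: 2, 4, 1, 2, 4, 1 days — not constant, but cyclic with period 3.
The events fall on every Monday, Wednesday and Sunday.
The following Wednesday is Dec 27 2034.
Next Sunday: Dec 31 2034.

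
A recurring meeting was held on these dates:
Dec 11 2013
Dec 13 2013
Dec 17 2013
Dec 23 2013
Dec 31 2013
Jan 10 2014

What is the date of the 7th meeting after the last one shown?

The spacing grows by 2 each time: 2, 4, 6, 8, 10 days.
Next gap: 12 days. Jan 10 2014 + 12 days = Jan 22 2014.
Next gap: 14 days. Jan 22 2014 + 14 days = Feb 5 2014.
Next gap: 16 days. Feb 5 2014 + 16 days = Feb 21 2014.
Next gap: 18 days. Feb 21 2014 + 18 days = Mar 11 2014.
Next gap: 20 days. Mar 11 2014 + 20 days = Mar 31 2014.
Next gap: 22 days. Mar 31 2014 + 22 days = Apr 22 2014.
Next gap: 24 days. Apr 22 2014 + 24 days = May 16 2014.

May 16 2014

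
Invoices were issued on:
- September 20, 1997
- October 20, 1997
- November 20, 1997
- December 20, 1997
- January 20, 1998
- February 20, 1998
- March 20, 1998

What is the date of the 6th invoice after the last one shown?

September 20, 1998

Gaps: 30, 31, 30, 31, 31, 28 days — not constant. Every event is on the 20th of the month.
Pattern: the 20th of each month.
April 1998: April 20, 1998.
Next: May 1998 → May 20, 1998.
Next: June 1998 → June 20, 1998.
July 1998: July 20, 1998.
Next: August 1998 → August 20, 1998.
September 1998: September 20, 1998.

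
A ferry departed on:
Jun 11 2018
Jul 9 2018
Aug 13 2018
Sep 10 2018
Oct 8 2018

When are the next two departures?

Nov 12 2018, Dec 10 2018

All dates are Mondays, 28, 35, 28, 28 days apart.
Specifically, the 2nd Monday of each month.
2nd Monday of November 2018: Nov 12 2018.
December 2018 — 2nd Monday is Dec 10 2018.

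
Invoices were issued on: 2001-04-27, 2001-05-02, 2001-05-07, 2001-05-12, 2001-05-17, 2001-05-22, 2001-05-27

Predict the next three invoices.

2001-06-01, 2001-06-06, 2001-06-11

Gaps between consecutive events: 5, 5, 5, 5, 5, 5 days — a constant 5-day interval.
2001-05-27 + 5 days = 2001-06-01.
2001-06-01 + 5 days = 2001-06-06.
2001-06-06 + 5 days = 2001-06-11.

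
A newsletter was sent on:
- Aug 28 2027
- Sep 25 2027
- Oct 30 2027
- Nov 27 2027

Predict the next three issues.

Every date is a Saturday; gaps 28, 35, 28 days.
Each is the last Saturday of its month (at least one falls on the 29th or later, ruling out '4th Saturday').
Last Saturday of December 2027: Dec 25 2027.
January 2028 ends with Saturday Jan 29 2028.
February 2028 ends with Saturday Feb 26 2028.

Dec 25 2027, Jan 29 2028, Feb 26 2028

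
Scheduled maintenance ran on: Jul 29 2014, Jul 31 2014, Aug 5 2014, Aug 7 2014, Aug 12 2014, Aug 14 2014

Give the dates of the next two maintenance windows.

Aug 19 2014, Aug 21 2014

Gaps: 2, 5, 2, 5, 2 days — not constant, but cyclic with period 2.
The events fall on every Tuesday and Thursday.
The following Tuesday is Aug 19 2014.
The following Thursday is Aug 21 2014.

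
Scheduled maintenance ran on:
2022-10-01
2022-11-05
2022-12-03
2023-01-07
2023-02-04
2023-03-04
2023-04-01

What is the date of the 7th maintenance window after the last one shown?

These are Saturdays at 28- or 35-day spacing (35, 28, 35, 28, 28, 28).
The pattern: 1st Saturday of the month.
1st Saturday of May 2023: 2023-05-06.
June 2023 — 1st Saturday is 2023-06-03.
1st Saturday of July 2023: 2023-07-01.
August 2023 — 1st Saturday is 2023-08-05.
1st Saturday of September 2023: 2023-09-02.
1st Saturday of October 2023: 2023-10-07.
November 2023 — 1st Saturday is 2023-11-04.

2023-11-04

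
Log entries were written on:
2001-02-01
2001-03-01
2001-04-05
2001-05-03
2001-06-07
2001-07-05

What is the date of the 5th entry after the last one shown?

2001-12-06

These are Thursdays at 28- or 35-day spacing (28, 35, 28, 35, 28).
The pattern: 1st Thursday of the month.
1st Thursday of August 2001: 2001-08-02.
1st Thursday of September 2001: 2001-09-06.
October 2001 — 1st Thursday is 2001-10-04.
November 2001 — 1st Thursday is 2001-11-01.
December 2001 — 1st Thursday is 2001-12-06.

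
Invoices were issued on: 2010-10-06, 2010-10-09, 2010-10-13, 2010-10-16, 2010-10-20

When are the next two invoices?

2010-10-23, 2010-10-27

The gap pattern 3, 4, 3, 4 repeats every 2 events.
These are the Wednesdays and Saturdays of each week.
Next Saturday: 2010-10-23.
The following Wednesday is 2010-10-27.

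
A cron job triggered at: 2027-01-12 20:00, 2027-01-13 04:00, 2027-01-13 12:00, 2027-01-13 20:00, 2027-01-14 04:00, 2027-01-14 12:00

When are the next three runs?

2027-01-14 20:00, 2027-01-15 04:00, 2027-01-15 12:00

Spacing: 8, 8, 8, 8, 8 h — constant 8 h.
2027-01-14 12:00 + 8 h = 2027-01-14 20:00.
2027-01-14 20:00 + 8 h = 2027-01-15 04:00.
2027-01-15 04:00 + 8 h = 2027-01-15 12:00.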